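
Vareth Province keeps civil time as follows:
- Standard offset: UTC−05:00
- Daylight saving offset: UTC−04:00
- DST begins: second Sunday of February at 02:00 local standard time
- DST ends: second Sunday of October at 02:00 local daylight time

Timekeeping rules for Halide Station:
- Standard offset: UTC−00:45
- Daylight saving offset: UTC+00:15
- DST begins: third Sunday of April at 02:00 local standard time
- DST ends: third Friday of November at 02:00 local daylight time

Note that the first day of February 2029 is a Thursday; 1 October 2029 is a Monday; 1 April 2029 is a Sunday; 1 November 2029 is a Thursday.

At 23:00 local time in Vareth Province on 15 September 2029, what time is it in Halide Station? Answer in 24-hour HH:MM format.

1 February 2029 is a Thursday, so the first Sunday is February 4 and the second is February 11.
1 October 2029 is a Monday, so the first Sunday is October 7 and the second is October 14.
15 September 2029 lies within the daylight-saving period (11 February – 14 October), so Vareth Province is on daylight time, UTC−04:00.
23:00 Vareth Province + 4h = 03:00 UTC (rolling into the next day, 16 September 2029).
1 April 2029 is a Sunday, so the first Sunday is April 1 and the third is April 15.
1 November 2029 is a Thursday, so the first Friday is November 2 and the third is November 16.
At the standard offset (UTC−00:45), 03:00 UTC − 0h45m = 02:15 Halide Station standard time.
The standard-time date in Halide Station, 16 September 2029, lies within the daylight-saving period (15 April – 16 November), so Halide Station is on daylight time, UTC+00:15.
03:00 UTC + 0h15m = 03:15 Halide Station.

03:15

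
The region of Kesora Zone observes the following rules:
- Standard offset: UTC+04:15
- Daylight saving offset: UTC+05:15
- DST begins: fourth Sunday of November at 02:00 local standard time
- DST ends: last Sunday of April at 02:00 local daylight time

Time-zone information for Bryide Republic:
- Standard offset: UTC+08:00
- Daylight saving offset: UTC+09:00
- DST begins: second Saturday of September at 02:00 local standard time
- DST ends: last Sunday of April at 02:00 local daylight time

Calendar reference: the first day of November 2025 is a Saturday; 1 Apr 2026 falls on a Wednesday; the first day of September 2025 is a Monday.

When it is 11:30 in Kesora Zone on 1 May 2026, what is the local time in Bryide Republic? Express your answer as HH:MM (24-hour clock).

1 November 2025 is a Saturday, so the first Sunday is November 2 and the fourth is November 23.
1 April 2026 is a Wednesday, so Sundays fall on 5, 12, 19, 26; the last is April 26.
1 May 2026 does not fall between 23 November 2025 and 26 April 2026, so daylight saving is not in effect and Kesora Zone is at UTC+04:15.
11:30 Kesora Zone − 4h15m = 07:15 UTC.
1 September 2025 is a Monday, so the first Saturday is September 6 and the second is September 13.
1 April 2026 is a Wednesday, so Sundays fall on 5, 12, 19, 26; the last is April 26.
At the standard offset (UTC+08:00), 07:15 UTC + 8h = 15:15 Bryide Republic standard time.
The standard-time date in Bryide Republic, 1 May 2026, does not fall between 13 September 2025 and 26 April 2026, so daylight saving is not in effect and Bryide Republic is at UTC+08:00.
07:15 UTC + 8h = 15:15 Bryide Republic.

15:15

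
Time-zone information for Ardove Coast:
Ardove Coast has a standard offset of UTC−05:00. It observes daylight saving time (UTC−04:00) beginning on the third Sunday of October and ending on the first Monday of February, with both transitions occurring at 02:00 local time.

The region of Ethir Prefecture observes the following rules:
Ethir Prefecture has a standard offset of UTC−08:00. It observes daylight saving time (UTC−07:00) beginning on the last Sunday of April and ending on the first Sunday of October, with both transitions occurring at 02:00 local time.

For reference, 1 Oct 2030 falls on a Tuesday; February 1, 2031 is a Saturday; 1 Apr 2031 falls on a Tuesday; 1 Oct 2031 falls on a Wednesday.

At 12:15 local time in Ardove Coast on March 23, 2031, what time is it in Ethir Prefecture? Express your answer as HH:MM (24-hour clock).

09:15

1 October 2030 is a Tuesday, so the first Sunday is October 6 and the third is October 20.
1 February 2031 is a Saturday, so the first Monday is February 3.
March 23, 2031 does not fall between 20 October 2030 and 3 February 2031, so daylight saving is not in effect and Ardove Coast is at UTC−05:00.
12:15 Ardove Coast + 5h = 17:15 UTC.
1 April 2031 is a Tuesday, so Sundays fall on 6, 13, 20, 27; the last is April 27.
1 October 2031 is a Wednesday, so the first Sunday is October 5.
At the standard offset (UTC−08:00), 17:15 UTC − 8h = 09:15 Ethir Prefecture standard time.
The standard-time date in Ethir Prefecture, March 23, 2031, does not fall between 27 April and 5 October, so daylight saving is not in effect and Ethir Prefecture is at UTC−08:00.
17:15 UTC − 8h = 09:15 Ethir Prefecture.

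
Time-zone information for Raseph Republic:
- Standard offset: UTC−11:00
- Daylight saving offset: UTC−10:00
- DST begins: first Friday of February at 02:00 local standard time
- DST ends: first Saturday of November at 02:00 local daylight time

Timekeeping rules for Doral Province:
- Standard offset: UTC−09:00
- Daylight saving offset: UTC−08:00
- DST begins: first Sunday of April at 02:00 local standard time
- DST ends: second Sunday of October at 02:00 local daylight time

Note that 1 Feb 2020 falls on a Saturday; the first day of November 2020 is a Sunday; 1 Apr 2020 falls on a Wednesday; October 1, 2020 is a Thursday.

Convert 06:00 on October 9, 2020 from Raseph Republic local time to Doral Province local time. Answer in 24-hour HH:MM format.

1 February 2020 is a Saturday, so the first Friday is February 7.
1 November 2020 is a Sunday, so the first Saturday is November 7.
October 9, 2020 falls between 7 February and 7 November, so daylight saving is in effect and Raseph Republic is at UTC−10:00.
06:00 Raseph Republic + 10h = 16:00 UTC.
1 April 2020 is a Wednesday, so the first Sunday is April 5.
1 October 2020 is a Thursday, so the first Sunday is October 4 and the second is October 11.
At the standard offset (UTC−09:00), 16:00 UTC − 9h = 07:00 Doral Province standard time.
The standard-time date in Doral Province, October 9, 2020, falls between 5 April and 11 October, so daylight saving is in effect and Doral Province is at UTC−08:00.
16:00 UTC − 8h = 08:00 Doral Province.

08:00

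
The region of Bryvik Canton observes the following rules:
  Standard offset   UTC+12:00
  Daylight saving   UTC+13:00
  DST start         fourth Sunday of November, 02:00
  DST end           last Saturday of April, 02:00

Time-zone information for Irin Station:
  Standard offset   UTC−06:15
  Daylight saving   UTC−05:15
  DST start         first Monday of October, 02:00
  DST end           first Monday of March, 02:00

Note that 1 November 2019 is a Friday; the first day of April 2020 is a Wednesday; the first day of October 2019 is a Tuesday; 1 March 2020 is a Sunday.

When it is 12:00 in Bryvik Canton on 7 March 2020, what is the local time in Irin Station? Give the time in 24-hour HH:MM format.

16:45

1 November 2019 is a Friday, so the first Sunday is November 3 and the fourth is November 24.
1 April 2020 is a Wednesday, so Saturdays fall on 4, 11, 18, 25; the last is April 25.
Daylight saving runs 24 November 2019 – 25 April 2020; 7 March 2020 is inside that window, so Bryvik Canton is at UTC+13:00.
12:00 Bryvik Canton − 13h = 23:00 UTC (rolling into the previous day, 6 March 2020).
1 October 2019 is a Tuesday, so the first Monday is October 7.
1 March 2020 is a Sunday, so the first Monday is March 2.
At the standard offset (UTC−06:15), 23:00 UTC − 6h15m = 16:45 Irin Station standard time.
The standard-time date in Irin Station, 6 March 2020, is outside the daylight-saving period (7 October 2019 – 2 March 2020), so Irin Station is on standard time, UTC−06:15.
23:00 UTC − 6h15m = 16:45 Irin Station.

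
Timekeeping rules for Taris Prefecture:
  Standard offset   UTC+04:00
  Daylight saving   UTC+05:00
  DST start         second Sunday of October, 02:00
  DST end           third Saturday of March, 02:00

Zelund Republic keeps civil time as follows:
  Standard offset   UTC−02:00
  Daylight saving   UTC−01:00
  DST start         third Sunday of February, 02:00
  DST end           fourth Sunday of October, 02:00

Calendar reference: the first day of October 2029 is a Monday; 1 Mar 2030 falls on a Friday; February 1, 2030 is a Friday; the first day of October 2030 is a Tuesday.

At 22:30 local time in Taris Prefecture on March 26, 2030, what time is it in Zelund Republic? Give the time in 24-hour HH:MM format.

17:30

1 October 2029 is a Monday, so the first Sunday is October 7 and the second is October 14.
1 March 2030 is a Friday, so the first Saturday is March 2 and the third is March 16.
March 26, 2030 is outside the daylight-saving period (14 October 2029 – 16 March 2030), so Taris Prefecture is on standard time, UTC+04:00.
22:30 Taris Prefecture − 4h = 18:30 UTC.
1 February 2030 is a Friday, so the first Sunday is February 3 and the third is February 17.
1 October 2030 is a Tuesday, so the first Sunday is October 6 and the fourth is October 27.
At the standard offset (UTC−02:00), 18:30 UTC − 2h = 16:30 Zelund Republic standard time.
The standard-time date in Zelund Republic, March 26, 2030, lies within the daylight-saving period (17 February – 27 October), so Zelund Republic is on daylight time, UTC−01:00.
18:30 UTC − 1h = 17:30 Zelund Republic.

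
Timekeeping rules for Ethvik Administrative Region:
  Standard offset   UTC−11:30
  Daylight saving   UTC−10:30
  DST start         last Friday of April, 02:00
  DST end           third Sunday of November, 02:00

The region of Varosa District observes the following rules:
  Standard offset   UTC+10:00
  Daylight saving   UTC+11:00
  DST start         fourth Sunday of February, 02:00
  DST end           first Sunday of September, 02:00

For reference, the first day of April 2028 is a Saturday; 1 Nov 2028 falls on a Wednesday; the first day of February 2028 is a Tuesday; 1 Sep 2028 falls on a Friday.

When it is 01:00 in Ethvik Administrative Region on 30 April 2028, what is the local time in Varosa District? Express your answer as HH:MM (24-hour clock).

1 April 2028 is a Saturday, so Fridays fall on 7, 14, 21, 28; the last is April 28.
1 November 2028 is a Wednesday, so the first Sunday is November 5 and the third is November 19.
30 April 2028 falls between 28 April and 19 November, so daylight saving is in effect and Ethvik Administrative Region is at UTC−10:30.
01:00 Ethvik Administrative Region + 10h30m = 11:30 UTC.
1 February 2028 is a Tuesday, so the first Sunday is February 6 and the fourth is February 27.
1 September 2028 is a Friday, so the first Sunday is September 3.
At the standard offset (UTC+10:00), 11:30 UTC + 10h = 21:30 Varosa District standard time.
The standard-time date in Varosa District, 30 April 2028, falls between 27 February and 3 September, so daylight saving is in effect and Varosa District is at UTC+11:00.
11:30 UTC + 11h = 22:30 Varosa District.

22:30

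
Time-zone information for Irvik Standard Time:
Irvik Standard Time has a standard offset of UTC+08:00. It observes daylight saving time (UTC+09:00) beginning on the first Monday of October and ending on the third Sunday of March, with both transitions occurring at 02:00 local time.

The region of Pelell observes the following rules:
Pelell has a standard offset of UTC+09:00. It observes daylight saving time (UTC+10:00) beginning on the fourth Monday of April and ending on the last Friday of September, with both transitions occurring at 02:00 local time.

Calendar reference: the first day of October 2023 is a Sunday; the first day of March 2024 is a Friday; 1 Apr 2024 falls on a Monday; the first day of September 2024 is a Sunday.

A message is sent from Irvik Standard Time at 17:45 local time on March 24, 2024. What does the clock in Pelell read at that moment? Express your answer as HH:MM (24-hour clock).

18:45

1 October 2023 is a Sunday, so the first Monday is October 2.
1 March 2024 is a Friday, so the first Sunday is March 3 and the third is March 17.
March 24, 2024 does not fall between 2 October 2023 and 17 March 2024, so daylight saving is not in effect and Irvik Standard Time is at UTC+08:00.
17:45 Irvik Standard Time − 8h = 09:45 UTC.
1 April 2024 is a Monday, so the first Monday is April 1 and the fourth is April 22.
1 September 2024 is a Sunday, so Fridays fall on 6, 13, 20, 27; the last is September 27.
At the standard offset (UTC+09:00), 09:45 UTC + 9h = 18:45 Pelell standard time.
The standard-time date in Pelell, March 24, 2024, does not fall between 22 April and 27 September, so daylight saving is not in effect and Pelell is at UTC+09:00.
09:45 UTC + 9h = 18:45 Pelell.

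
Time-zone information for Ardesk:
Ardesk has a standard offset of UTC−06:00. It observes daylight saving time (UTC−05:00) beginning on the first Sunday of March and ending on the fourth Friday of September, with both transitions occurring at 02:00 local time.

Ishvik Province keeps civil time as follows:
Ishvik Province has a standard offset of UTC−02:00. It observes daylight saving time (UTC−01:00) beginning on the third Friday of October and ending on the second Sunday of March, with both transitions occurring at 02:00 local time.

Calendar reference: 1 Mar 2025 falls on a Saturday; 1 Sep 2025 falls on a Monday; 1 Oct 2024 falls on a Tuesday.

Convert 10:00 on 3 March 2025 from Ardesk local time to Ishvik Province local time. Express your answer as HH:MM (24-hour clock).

1 March 2025 is a Saturday, so the first Sunday is March 2.
1 September 2025 is a Monday, so the first Friday is September 5 and the fourth is September 26.
3 March 2025 lies within the daylight-saving period (2 March – 26 September), so Ardesk is on daylight time, UTC−05:00.
10:00 Ardesk + 5h = 15:00 UTC.
1 October 2024 is a Tuesday, so the first Friday is October 4 and the third is October 18.
1 March 2025 is a Saturday, so the first Sunday is March 2 and the second is March 9.
At the standard offset (UTC−02:00), 15:00 UTC − 2h = 13:00 Ishvik Province standard time.
Daylight saving runs 18 October 2024 – 9 March 2025; the standard-time date in Ishvik Province, 3 March 2025, is inside that window, so Ishvik Province is at UTC−01:00.
15:00 UTC − 1h = 14:00 Ishvik Province.

14:00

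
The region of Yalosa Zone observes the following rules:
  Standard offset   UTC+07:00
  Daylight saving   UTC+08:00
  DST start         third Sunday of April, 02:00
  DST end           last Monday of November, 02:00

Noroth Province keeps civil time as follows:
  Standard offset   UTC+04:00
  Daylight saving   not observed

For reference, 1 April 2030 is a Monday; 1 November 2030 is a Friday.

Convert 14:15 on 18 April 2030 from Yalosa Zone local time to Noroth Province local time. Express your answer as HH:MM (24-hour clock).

11:15

1 April 2030 is a Monday, so the first Sunday is April 7 and the third is April 21.
1 November 2030 is a Friday, so Mondays fall on 4, 11, 18, 25; the last is November 25.
Daylight saving runs 21 April – 25 November; 18 April 2030 is outside that window, so Yalosa Zone is on standard time at UTC+07:00.
14:15 Yalosa Zone − 7h = 07:15 UTC.
Noroth Province stays on UTC+04:00 all year.
07:15 UTC + 4h = 11:15 Noroth Province.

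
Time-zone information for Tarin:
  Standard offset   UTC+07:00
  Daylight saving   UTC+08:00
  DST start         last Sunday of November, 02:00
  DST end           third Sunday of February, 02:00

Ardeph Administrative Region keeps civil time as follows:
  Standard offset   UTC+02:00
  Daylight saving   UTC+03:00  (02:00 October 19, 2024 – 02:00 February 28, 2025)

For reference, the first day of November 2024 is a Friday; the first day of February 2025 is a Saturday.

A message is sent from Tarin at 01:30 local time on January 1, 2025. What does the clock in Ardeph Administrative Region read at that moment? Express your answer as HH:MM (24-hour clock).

20:30

1 November 2024 is a Friday, so Sundays fall on 3, 10, 17, 24; the last is November 24.
1 February 2025 is a Saturday, so the first Sunday is February 2 and the third is February 16.
Daylight saving runs 24 November 2024 – 16 February 2025; January 1, 2025 is inside that window, so Tarin is at UTC+08:00.
01:30 Tarin − 8h = 17:30 UTC (rolling into the previous day, 31 December 2024).
At the standard offset (UTC+02:00), 17:30 UTC + 2h = 19:30 Ardeph Administrative Region standard time.
The standard-time date in Ardeph Administrative Region, December 31, 2024, falls between 19 October 2024 and 28 February 2025, so daylight saving is in effect and Ardeph Administrative Region is at UTC+03:00.
17:30 UTC + 3h = 20:30 Ardeph Administrative Region.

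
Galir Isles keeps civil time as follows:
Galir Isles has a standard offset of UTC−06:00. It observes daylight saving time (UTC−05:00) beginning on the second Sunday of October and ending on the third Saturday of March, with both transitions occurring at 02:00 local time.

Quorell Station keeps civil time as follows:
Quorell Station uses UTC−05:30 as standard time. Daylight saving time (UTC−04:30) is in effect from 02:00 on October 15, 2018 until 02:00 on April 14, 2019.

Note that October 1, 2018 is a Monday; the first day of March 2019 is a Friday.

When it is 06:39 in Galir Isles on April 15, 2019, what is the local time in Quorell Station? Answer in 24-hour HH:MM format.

1 October 2018 is a Monday, so the first Sunday is October 7 and the second is October 14.
1 March 2019 is a Friday, so the first Saturday is March 2 and the third is March 16.
April 15, 2019 does not fall between 14 October 2018 and 16 March 2019, so daylight saving is not in effect and Galir Isles is at UTC−06:00.
06:39 Galir Isles + 6h = 12:39 UTC.
At the standard offset (UTC−05:30), 12:39 UTC − 5h30m = 07:09 Quorell Station standard time.
The standard-time date in Quorell Station, April 15, 2019, does not fall between 15 October 2018 and 14 April 2019, so daylight saving is not in effect and Quorell Station is at UTC−05:30.
12:39 UTC − 5h30m = 07:09 Quorell Station.

07:09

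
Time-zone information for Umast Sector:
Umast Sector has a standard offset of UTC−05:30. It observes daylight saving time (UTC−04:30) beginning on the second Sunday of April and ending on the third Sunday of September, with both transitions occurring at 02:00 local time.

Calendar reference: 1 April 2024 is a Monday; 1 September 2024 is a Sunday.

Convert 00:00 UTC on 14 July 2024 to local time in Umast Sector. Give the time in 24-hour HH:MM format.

19:30

1 April 2024 is a Monday, so the first Sunday is April 7 and the second is April 14.
1 September 2024 is a Sunday, so the first Sunday is September 1 and the third is September 15.
At the standard offset (UTC−05:30), 00:00 UTC − 5h30m = 18:30 Umast Sector standard time (rolling into the previous day, 13 July 2024).
The standard-time date in Umast Sector, 13 July 2024, lies within the daylight-saving period (14 April – 15 September), so Umast Sector is on daylight time, UTC−04:30.
00:00 UTC − 4h30m = 19:30 local (rolling into the previous day, 13 July 2024).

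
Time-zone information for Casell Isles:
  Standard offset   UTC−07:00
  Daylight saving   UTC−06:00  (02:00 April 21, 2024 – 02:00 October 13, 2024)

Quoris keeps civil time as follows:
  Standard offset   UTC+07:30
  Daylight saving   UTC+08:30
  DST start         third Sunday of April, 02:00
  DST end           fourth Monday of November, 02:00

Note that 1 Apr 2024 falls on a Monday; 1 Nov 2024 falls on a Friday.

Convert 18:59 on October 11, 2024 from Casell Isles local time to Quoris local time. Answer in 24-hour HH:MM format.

Daylight saving runs 21 April – 13 October; October 11, 2024 is inside that window, so Casell Isles is at UTC−06:00.
18:59 Casell Isles + 6h = 00:59 UTC (rolling into the next day, 12 October 2024).
1 April 2024 is a Monday, so the first Sunday is April 7 and the third is April 21.
1 November 2024 is a Friday, so the first Monday is November 4 and the fourth is November 25.
At the standard offset (UTC+07:30), 00:59 UTC + 7h30m = 08:29 Quoris standard time.
The standard-time date in Quoris, October 12, 2024, falls between 21 April and 25 November, so daylight saving is in effect and Quoris is at UTC+08:30.
00:59 UTC + 8h30m = 09:29 Quoris.

09:29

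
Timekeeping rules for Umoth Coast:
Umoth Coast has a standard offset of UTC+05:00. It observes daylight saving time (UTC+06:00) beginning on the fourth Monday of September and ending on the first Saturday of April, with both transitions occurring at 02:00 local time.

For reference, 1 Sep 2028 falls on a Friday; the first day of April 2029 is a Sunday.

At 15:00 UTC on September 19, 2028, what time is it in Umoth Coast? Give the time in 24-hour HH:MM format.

20:00

1 September 2028 is a Friday, so the first Monday is September 4 and the fourth is September 25.
1 April 2029 is a Sunday, so the first Saturday is April 7.
At the standard offset (UTC+05:00), 15:00 UTC + 5h = 20:00 Umoth Coast standard time.
The standard-time date in Umoth Coast, September 19, 2028, is outside the daylight-saving period (25 September 2028 – 7 April 2029), so Umoth Coast is on standard time, UTC+05:00.
15:00 UTC + 5h = 20:00 local.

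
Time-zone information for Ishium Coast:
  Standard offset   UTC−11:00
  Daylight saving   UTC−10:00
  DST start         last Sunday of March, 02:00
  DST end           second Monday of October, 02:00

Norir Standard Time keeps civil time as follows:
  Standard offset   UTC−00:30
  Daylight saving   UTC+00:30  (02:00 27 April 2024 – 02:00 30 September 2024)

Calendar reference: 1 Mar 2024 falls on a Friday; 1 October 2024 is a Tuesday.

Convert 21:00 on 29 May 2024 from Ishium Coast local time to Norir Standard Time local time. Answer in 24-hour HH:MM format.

07:30

1 March 2024 is a Friday, so Sundays fall on 3, 10, 17, 24, 31; the last is March 31.
1 October 2024 is a Tuesday, so the first Monday is October 7 and the second is October 14.
Daylight saving runs 31 March – 14 October; 29 May 2024 is inside that window, so Ishium Coast is at UTC−10:00.
21:00 Ishium Coast + 10h = 07:00 UTC (rolling into the next day, 30 May 2024).
At the standard offset (UTC−00:30), 07:00 UTC − 0h30m = 06:30 Norir Standard Time standard time.
The standard-time date in Norir Standard Time, 30 May 2024, lies within the daylight-saving period (27 April – 30 September), so Norir Standard Time is on daylight time, UTC+00:30.
07:00 UTC + 0h30m = 07:30 Norir Standard Time.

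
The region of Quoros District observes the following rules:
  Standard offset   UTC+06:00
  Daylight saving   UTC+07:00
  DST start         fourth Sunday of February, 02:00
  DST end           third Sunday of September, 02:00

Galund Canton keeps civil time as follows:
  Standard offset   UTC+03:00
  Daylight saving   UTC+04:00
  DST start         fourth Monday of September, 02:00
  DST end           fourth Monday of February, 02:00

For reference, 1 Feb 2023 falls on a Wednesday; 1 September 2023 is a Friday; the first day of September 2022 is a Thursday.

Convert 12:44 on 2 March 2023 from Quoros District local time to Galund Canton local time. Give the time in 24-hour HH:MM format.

08:44

1 February 2023 is a Wednesday, so the first Sunday is February 5 and the fourth is February 26.
1 September 2023 is a Friday, so the first Sunday is September 3 and the third is September 17.
2 March 2023 lies within the daylight-saving period (26 February – 17 September), so Quoros District is on daylight time, UTC+07:00.
12:44 Quoros District − 7h = 05:44 UTC.
1 September 2022 is a Thursday, so the first Monday is September 5 and the fourth is September 26.
1 February 2023 is a Wednesday, so the first Monday is February 6 and the fourth is February 27.
At the standard offset (UTC+03:00), 05:44 UTC + 3h = 08:44 Galund Canton standard time.
The standard-time date in Galund Canton, 2 March 2023, is outside the daylight-saving period (26 September 2022 – 27 February 2023), so Galund Canton is on standard time, UTC+03:00.
05:44 UTC + 3h = 08:44 Galund Canton.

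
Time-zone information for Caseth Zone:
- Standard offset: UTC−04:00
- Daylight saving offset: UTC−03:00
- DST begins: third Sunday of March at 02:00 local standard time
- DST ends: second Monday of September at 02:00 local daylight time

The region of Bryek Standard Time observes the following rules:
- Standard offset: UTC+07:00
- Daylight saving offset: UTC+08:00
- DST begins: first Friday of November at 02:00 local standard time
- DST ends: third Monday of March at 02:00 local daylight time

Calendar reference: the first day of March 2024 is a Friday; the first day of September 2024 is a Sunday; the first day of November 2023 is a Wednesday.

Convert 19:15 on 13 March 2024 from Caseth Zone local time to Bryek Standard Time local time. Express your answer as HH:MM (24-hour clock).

1 March 2024 is a Friday, so the first Sunday is March 3 and the third is March 17.
1 September 2024 is a Sunday, so the first Monday is September 2 and the second is September 9.
13 March 2024 does not fall between 17 March and 9 September, so daylight saving is not in effect and Caseth Zone is at UTC−04:00.
19:15 Caseth Zone + 4h = 23:15 UTC.
1 November 2023 is a Wednesday, so the first Friday is November 3.
1 March 2024 is a Friday, so the first Monday is March 4 and the third is March 18.
At the standard offset (UTC+07:00), 23:15 UTC + 7h = 06:15 Bryek Standard Time standard time (rolling into the next day, 14 March 2024).
Daylight saving runs 3 November 2023 – 18 March 2024; the standard-time date in Bryek Standard Time, 14 March 2024, is inside that window, so Bryek Standard Time is at UTC+08:00.
23:15 UTC + 8h = 07:15 Bryek Standard Time (rolling into the next day, 14 March 2024).

07:15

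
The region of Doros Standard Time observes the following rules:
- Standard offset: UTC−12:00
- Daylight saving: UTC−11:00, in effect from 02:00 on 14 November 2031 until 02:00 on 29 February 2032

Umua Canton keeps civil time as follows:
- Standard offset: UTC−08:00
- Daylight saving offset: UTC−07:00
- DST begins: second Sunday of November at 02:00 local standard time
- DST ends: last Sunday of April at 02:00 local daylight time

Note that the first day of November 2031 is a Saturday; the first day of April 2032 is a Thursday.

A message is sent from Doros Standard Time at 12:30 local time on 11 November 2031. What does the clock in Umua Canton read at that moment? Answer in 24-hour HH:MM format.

17:30

11 November 2031 does not fall between 14 November 2031 and 29 February 2032, so daylight saving is not in effect and Doros Standard Time is at UTC−12:00.
12:30 Doros Standard Time + 12h = 00:30 UTC (rolling into the next day, 12 November 2031).
1 November 2031 is a Saturday, so the first Sunday is November 2 and the second is November 9.
1 April 2032 is a Thursday, so Sundays fall on 4, 11, 18, 25; the last is April 25.
At the standard offset (UTC−08:00), 00:30 UTC − 8h = 16:30 Umua Canton standard time (rolling into the previous day, 11 November 2031).
Daylight saving runs 9 November 2031 – 25 April 2032; the standard-time date in Umua Canton, 11 November 2031, is inside that window, so Umua Canton is at UTC−07:00.
00:30 UTC − 7h = 17:30 Umua Canton (rolling into the previous day, 11 November 2031).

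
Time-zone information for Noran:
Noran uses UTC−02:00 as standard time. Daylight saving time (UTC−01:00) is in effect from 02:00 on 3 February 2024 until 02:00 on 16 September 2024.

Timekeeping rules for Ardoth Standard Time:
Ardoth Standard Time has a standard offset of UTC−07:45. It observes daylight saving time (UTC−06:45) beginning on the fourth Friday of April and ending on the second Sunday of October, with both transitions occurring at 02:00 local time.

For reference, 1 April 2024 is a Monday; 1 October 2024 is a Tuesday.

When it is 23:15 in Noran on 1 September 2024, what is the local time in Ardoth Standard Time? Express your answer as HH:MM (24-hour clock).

1 September 2024 lies within the daylight-saving period (3 February – 16 September), so Noran is on daylight time, UTC−01:00.
23:15 Noran + 1h = 00:15 UTC (rolling into the next day, 2 September 2024).
1 April 2024 is a Monday, so the first Friday is April 5 and the fourth is April 26.
1 October 2024 is a Tuesday, so the first Sunday is October 6 and the second is October 13.
At the standard offset (UTC−07:45), 00:15 UTC − 7h45m = 16:30 Ardoth Standard Time standard time (rolling into the previous day, 1 September 2024).
The standard-time date in Ardoth Standard Time, 1 September 2024, lies within the daylight-saving period (26 April – 13 October), so Ardoth Standard Time is on daylight time, UTC−06:45.
00:15 UTC − 6h45m = 17:30 Ardoth Standard Time (rolling into the previous day, 1 September 2024).

17:30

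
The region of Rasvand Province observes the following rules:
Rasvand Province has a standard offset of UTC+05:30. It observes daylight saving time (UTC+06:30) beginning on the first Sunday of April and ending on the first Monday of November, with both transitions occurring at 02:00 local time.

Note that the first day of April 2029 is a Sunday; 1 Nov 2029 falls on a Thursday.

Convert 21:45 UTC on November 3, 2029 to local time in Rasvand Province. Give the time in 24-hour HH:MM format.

1 April 2029 is a Sunday, so the first Sunday is April 1.
1 November 2029 is a Thursday, so the first Monday is November 5.
At the standard offset (UTC+05:30), 21:45 UTC + 5h30m = 03:15 Rasvand Province standard time (rolling into the next day, 4 November 2029).
The standard-time date in Rasvand Province, November 4, 2029, falls between 1 April and 5 November, so daylight saving is in effect and Rasvand Province is at UTC+06:30.
21:45 UTC + 6h30m = 04:15 local (rolling into the next day, 4 November 2029).

04:15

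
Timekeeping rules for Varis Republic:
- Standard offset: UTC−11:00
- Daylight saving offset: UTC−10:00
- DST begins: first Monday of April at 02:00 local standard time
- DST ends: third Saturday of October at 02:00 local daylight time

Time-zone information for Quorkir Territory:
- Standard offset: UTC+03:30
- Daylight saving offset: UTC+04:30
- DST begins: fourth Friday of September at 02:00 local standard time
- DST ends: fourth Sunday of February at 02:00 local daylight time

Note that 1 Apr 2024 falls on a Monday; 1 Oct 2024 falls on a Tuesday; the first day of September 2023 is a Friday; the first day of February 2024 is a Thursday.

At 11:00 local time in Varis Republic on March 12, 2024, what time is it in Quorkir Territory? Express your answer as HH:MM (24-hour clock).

1 April 2024 is a Monday, so the first Monday is April 1.
1 October 2024 is a Tuesday, so the first Saturday is October 5 and the third is October 19.
Daylight saving runs 1 April – 19 October; March 12, 2024 is outside that window, so Varis Republic is on standard time at UTC−11:00.
11:00 Varis Republic + 11h = 22:00 UTC.
1 September 2023 is a Friday, so the first Friday is September 1 and the fourth is September 22.
1 February 2024 is a Thursday, so the first Sunday is February 4 and the fourth is February 25.
At the standard offset (UTC+03:30), 22:00 UTC + 3h30m = 01:30 Quorkir Territory standard time (rolling into the next day, 13 March 2024).
The standard-time date in Quorkir Territory, March 13, 2024, is outside the daylight-saving period (22 September 2023 – 25 February 2024), so Quorkir Territory is on standard time, UTC+03:30.
22:00 UTC + 3h30m = 01:30 Quorkir Territory (rolling into the next day, 13 March 2024).

01:30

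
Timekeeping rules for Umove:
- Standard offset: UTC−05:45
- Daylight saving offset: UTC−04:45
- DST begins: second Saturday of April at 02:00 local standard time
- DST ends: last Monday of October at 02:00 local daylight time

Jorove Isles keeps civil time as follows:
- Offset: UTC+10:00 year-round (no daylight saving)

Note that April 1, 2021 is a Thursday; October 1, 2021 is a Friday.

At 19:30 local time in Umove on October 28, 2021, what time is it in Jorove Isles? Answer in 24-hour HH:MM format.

11:15

1 April 2021 is a Thursday, so the first Saturday is April 3 and the second is April 10.
1 October 2021 is a Friday, so Mondays fall on 4, 11, 18, 25; the last is October 25.
Daylight saving runs 10 April – 25 October; October 28, 2021 is outside that window, so Umove is on standard time at UTC−05:45.
19:30 Umove + 5h45m = 01:15 UTC (rolling into the next day, 29 October 2021).
Jorove Isles has no daylight saving, so its offset is UTC+10:00 year-round.
01:15 UTC + 10h = 11:15 Jorove Isles.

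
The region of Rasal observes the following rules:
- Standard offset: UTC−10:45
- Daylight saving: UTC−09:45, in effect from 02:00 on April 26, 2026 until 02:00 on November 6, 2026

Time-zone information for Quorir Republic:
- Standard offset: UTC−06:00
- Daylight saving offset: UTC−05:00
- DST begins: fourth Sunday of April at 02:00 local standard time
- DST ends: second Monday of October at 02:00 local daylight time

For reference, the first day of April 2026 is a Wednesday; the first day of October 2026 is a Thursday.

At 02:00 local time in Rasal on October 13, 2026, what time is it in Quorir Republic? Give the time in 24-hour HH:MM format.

October 13, 2026 lies within the daylight-saving period (26 April – 6 November), so Rasal is on daylight time, UTC−09:45.
02:00 Rasal + 9h45m = 11:45 UTC.
1 April 2026 is a Wednesday, so the first Sunday is April 5 and the fourth is April 26.
1 October 2026 is a Thursday, so the first Monday is October 5 and the second is October 12.
At the standard offset (UTC−06:00), 11:45 UTC − 6h = 05:45 Quorir Republic standard time.
The standard-time date in Quorir Republic, October 13, 2026, does not fall between 26 April and 12 October, so daylight saving is not in effect and Quorir Republic is at UTC−06:00.
11:45 UTC − 6h = 05:45 Quorir Republic.

05:45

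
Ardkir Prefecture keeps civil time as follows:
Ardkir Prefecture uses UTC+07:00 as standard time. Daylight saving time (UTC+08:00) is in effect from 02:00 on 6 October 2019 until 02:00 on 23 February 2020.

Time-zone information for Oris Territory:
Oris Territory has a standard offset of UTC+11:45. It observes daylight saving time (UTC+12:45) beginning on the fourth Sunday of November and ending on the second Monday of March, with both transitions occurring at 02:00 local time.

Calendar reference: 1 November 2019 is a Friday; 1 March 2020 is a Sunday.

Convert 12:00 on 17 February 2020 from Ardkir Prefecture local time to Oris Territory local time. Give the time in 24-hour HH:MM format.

Daylight saving runs 6 October 2019 – 23 February 2020; 17 February 2020 is inside that window, so Ardkir Prefecture is at UTC+08:00.
12:00 Ardkir Prefecture − 8h = 04:00 UTC.
1 November 2019 is a Friday, so the first Sunday is November 3 and the fourth is November 24.
1 March 2020 is a Sunday, so the first Monday is March 2 and the second is March 9.
At the standard offset (UTC+11:45), 04:00 UTC + 11h45m = 15:45 Oris Territory standard time.
The standard-time date in Oris Territory, 17 February 2020, falls between 24 November 2019 and 9 March 2020, so daylight saving is in effect and Oris Territory is at UTC+12:45.
04:00 UTC + 12h45m = 16:45 Oris Territory.

16:45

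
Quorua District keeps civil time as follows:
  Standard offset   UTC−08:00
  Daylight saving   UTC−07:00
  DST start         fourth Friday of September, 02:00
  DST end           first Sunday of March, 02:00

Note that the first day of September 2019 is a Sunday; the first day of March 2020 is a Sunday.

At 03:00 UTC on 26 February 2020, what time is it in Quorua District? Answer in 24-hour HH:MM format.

1 September 2019 is a Sunday, so the first Friday is September 6 and the fourth is September 27.
1 March 2020 is a Sunday, so the first Sunday is March 1.
At the standard offset (UTC−08:00), 03:00 UTC − 8h = 19:00 Quorua District standard time (rolling into the previous day, 25 February 2020).
The standard-time date in Quorua District, 25 February 2020, falls between 27 September 2019 and 1 March 2020, so daylight saving is in effect and Quorua District is at UTC−07:00.
03:00 UTC − 7h = 20:00 local (rolling into the previous day, 25 February 2020).

20:00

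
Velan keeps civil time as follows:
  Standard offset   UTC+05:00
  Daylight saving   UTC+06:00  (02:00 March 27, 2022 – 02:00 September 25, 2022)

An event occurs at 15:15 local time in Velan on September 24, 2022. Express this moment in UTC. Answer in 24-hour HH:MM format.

09:15

Daylight saving runs 27 March – 25 September; September 24, 2022 is inside that window, so Velan is at UTC+06:00.
15:15 local − 6h = 09:15 UTC.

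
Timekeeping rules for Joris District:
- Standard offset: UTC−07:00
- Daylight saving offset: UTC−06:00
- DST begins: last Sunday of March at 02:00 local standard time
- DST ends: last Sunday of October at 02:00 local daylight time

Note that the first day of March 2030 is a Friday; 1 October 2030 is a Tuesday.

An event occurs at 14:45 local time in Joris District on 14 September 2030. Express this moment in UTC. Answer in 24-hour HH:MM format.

1 March 2030 is a Friday, so Sundays fall on 3, 10, 17, 24, 31; the last is March 31.
1 October 2030 is a Tuesday, so Sundays fall on 6, 13, 20, 27; the last is October 27.
14 September 2030 falls between 31 March and 27 October, so daylight saving is in effect and Joris District is at UTC−06:00.
14:45 local + 6h = 20:45 UTC.

20:45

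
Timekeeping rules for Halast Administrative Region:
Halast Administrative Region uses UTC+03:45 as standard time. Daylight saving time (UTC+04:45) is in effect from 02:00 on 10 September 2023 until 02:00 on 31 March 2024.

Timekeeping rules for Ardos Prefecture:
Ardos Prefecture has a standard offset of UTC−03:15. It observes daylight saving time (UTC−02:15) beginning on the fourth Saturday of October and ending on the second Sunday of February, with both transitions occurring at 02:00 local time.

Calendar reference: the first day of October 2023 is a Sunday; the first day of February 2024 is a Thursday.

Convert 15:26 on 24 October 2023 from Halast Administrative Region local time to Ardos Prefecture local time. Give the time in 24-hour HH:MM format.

Daylight saving runs 10 September 2023 – 31 March 2024; 24 October 2023 is inside that window, so Halast Administrative Region is at UTC+04:45.
15:26 Halast Administrative Region − 4h45m = 10:41 UTC.
1 October 2023 is a Sunday, so the first Saturday is October 7 and the fourth is October 28.
1 February 2024 is a Thursday, so the first Sunday is February 4 and the second is February 11.
At the standard offset (UTC−03:15), 10:41 UTC − 3h15m = 07:26 Ardos Prefecture standard time.
The standard-time date in Ardos Prefecture, 24 October 2023, is outside the daylight-saving period (28 October 2023 – 11 February 2024), so Ardos Prefecture is on standard time, UTC−03:15.
10:41 UTC − 3h15m = 07:26 Ardos Prefecture.

07:26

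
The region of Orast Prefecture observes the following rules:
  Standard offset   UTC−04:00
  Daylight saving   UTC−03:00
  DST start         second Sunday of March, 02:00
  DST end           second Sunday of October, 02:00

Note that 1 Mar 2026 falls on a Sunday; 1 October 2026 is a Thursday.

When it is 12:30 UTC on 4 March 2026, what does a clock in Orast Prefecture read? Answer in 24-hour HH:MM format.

08:30

1 March 2026 is a Sunday, so the first Sunday is March 1 and the second is March 8.
1 October 2026 is a Thursday, so the first Sunday is October 4 and the second is October 11.
At the standard offset (UTC−04:00), 12:30 UTC − 4h = 08:30 Orast Prefecture standard time.
The standard-time date in Orast Prefecture, 4 March 2026, does not fall between 8 March and 11 October, so daylight saving is not in effect and Orast Prefecture is at UTC−04:00.
12:30 UTC − 4h = 08:30 local.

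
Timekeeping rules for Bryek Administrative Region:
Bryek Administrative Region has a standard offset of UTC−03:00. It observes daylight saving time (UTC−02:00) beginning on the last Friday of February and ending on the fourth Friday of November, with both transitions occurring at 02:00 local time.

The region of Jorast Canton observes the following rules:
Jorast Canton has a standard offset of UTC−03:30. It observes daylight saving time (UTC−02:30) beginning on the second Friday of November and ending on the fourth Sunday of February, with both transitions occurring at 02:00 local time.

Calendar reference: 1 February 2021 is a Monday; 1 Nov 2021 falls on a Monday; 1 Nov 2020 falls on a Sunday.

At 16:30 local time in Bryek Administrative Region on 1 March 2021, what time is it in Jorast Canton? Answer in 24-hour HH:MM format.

15:00

1 February 2021 is a Monday, so Fridays fall on 5, 12, 19, 26; the last is February 26.
1 November 2021 is a Monday, so the first Friday is November 5 and the fourth is November 26.
1 March 2021 lies within the daylight-saving period (26 February – 26 November), so Bryek Administrative Region is on daylight time, UTC−02:00.
16:30 Bryek Administrative Region + 2h = 18:30 UTC.
1 November 2020 is a Sunday, so the first Friday is November 6 and the second is November 13.
1 February 2021 is a Monday, so the first Sunday is February 7 and the fourth is February 28.
At the standard offset (UTC−03:30), 18:30 UTC − 3h30m = 15:00 Jorast Canton standard time.
The standard-time date in Jorast Canton, 1 March 2021, is outside the daylight-saving period (13 November 2020 – 28 February 2021), so Jorast Canton is on standard time, UTC−03:30.
18:30 UTC − 3h30m = 15:00 Jorast Canton.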